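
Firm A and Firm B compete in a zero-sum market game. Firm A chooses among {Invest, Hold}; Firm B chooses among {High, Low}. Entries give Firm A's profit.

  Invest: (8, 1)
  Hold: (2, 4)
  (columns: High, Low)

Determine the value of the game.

10/3

Row minima: Invest → 1, Hold → 2; maximin = 2.
Column maxima: High → 8, Low → 4; minimax = 4.
2 ≠ 4, so there is no saddle point; optimal play is mixed.
Let Firm A play Invest with probability p. Expected payoff against High: 8p + 2(1−p) = 6p + 2; against Low: 1p + 4(1−p) = −3p + 4.
Setting these equal: 6p + 2 = −3p + 4 ⇒ 9p = 2 ⇒ p = 2/9, and the value is (6)·(2/9) + 2 = 10/3.
For Firm B: with q = P(High), equating Invest's and Hold's payoffs gives 7q + 1 = −2q + 4 ⇒ q = 1/3.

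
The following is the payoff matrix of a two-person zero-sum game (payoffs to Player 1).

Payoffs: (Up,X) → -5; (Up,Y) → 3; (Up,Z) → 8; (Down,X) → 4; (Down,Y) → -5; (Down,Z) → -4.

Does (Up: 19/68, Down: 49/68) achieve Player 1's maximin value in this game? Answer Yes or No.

Against X this mix gives (19/68)·(-5) + (49/68)·4 = 101/68.
Against Y this mix gives (19/68)·3 + (49/68)·(-5) = -47/17.
Against Z this mix gives (19/68)·8 + (49/68)·(-4) = -11/17.
Player 2 will play Y, holding Player 1 to -47/17. Shifting weight toward the row that does better against Y would raise this floor (the equalizing mix achieves -13/17 against both Y and X), so the proposed strategy is not optimal.

No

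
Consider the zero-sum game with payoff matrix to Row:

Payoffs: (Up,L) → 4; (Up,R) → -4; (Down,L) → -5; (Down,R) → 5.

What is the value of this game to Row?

0

Row minima: Up → -4, Down → -5; maximin = -4.
Column maxima: L → 4, R → 5; minimax = 4.
-4 ≠ 4, so there is no saddle point; optimal play is mixed.
Let Row play Up with probability p. Expected payoff against L: 4p + (-5)(1−p) = 9p − 5; against R: (-4)p + 5(1−p) = −9p + 5.
Setting these equal: 9p − 5 = −9p + 5 ⇒ 18p = 10 ⇒ p = 5/9, and the value is (9)·(5/9) − 5 = 0.
For Column: with q = P(L), equating Up's and Down's payoffs gives 8q − 4 = −10q + 5 ⇒ q = 1/2.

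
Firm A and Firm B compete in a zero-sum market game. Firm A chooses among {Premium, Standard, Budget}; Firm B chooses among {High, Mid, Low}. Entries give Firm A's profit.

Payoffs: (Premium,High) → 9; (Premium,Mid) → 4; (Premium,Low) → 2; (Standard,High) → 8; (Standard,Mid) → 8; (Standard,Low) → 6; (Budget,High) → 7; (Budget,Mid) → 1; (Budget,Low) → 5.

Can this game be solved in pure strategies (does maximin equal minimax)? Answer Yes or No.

Row minima: Premium → 2, Standard → 6, Budget → 1; maximin = 6.
Column maxima: High → 9, Mid → 8, Low → 6; minimax = 6.
maximin = minimax = 6, so a saddle point exists.

Yes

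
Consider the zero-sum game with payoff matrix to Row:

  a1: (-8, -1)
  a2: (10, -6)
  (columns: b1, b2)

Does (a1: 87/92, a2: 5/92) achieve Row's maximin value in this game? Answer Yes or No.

Against b1 this mix gives (87/92)·(-8) + (5/92)·10 = -323/46.
Against b2 this mix gives (87/92)·(-1) + (5/92)·(-6) = -117/92.
Column will play b1, holding Row to -323/46. Shifting weight toward the row that does better against b1 would raise this floor (the equalizing mix achieves -58/23 against both b1 and b2), so the proposed strategy is not optimal.

No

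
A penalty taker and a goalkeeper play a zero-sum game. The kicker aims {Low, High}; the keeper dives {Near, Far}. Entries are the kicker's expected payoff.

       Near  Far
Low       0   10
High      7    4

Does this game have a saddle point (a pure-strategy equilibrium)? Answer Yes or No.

No

Row minima: Low → 0, High → 4; maximin = 4.
Column maxima: Near → 7, Far → 10; minimax = 7.
4 ≠ 7, so no pure-strategy equilibrium exists.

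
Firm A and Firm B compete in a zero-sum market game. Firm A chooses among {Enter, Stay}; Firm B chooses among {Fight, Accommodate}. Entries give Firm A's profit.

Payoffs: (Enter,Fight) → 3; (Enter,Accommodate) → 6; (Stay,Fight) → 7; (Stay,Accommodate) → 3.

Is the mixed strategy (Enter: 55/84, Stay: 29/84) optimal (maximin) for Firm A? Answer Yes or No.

No

Against Fight this mix gives (55/84)·3 + (29/84)·7 = 92/21.
Against Accommodate this mix gives (55/84)·6 + (29/84)·3 = 139/28.
Firm B will play Fight, holding Firm A to 92/21. Shifting weight toward the row that does better against Fight would raise this floor (the equalizing mix achieves 33/7 against both Fight and Accommodate), so the proposed strategy is not optimal.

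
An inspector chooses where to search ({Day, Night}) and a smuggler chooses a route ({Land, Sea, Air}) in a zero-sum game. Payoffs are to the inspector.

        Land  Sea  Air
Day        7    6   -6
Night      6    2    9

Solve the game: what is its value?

66/19

Row minima: Day → -6, Night → 2; maximin = 2.
Column maxima: Land → 7, Sea → 6, Air → 9; minimax = 6.
2 ≠ 6, so there is no saddle point; optimal play is mixed.
Land is strictly dominated by Sea (it gives the inspector strictly more in every row), so the smuggler never plays it.
On the remaining 2×2 (Day, Night vs Sea, Air):
Let the inspector play Day with probability p. Expected payoff against Sea: 6p + 2(1−p) = 4p + 2; against Air: (-6)p + 9(1−p) = −15p + 9.
Setting these equal: 4p + 2 = −15p + 9 ⇒ 19p = 7 ⇒ p = 7/19, and the value is (4)·(7/19) + 2 = 66/19.
For the smuggler: with q = P(Sea), equating Day's and Night's payoffs gives 12q − 6 = −7q + 9 ⇒ q = 15/19.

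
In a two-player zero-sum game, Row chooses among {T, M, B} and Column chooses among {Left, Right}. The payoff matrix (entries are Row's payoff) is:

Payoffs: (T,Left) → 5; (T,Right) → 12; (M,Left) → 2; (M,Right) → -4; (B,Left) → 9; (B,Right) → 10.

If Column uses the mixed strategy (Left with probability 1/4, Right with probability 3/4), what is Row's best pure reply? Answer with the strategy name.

Expected payoff of T: (1/4)·5 + (3/4)·12 = 41/4.
Expected payoff of M: (1/4)·2 + (3/4)·(-4) = -5/2.
Expected payoff of B: (1/4)·9 + (3/4)·10 = 39/4.
The largest is 41/4, so Row's best response is T.

T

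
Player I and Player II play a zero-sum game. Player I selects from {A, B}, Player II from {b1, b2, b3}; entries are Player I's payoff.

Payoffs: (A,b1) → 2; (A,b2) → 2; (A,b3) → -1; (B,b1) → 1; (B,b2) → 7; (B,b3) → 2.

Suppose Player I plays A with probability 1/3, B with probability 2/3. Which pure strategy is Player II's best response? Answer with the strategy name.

b3

If Player II plays b1, Player I's expected payoff is (1/3)·2 + (2/3)·1 = 4/3.
If Player II plays b2, Player I's expected payoff is (1/3)·2 + (2/3)·7 = 16/3.
If Player II plays b3, Player I's expected payoff is (1/3)·(-1) + (2/3)·2 = 1.
Player II minimizes Player I's payoff; the smallest is 1, so the best response is b3.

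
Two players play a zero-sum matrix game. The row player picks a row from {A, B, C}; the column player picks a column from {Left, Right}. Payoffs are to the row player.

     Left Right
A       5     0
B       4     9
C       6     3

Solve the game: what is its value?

Row minima: A → 0, B → 4, C → 3; maximin = 4.
Column maxima: Left → 6, Right → 9; minimax = 6.
4 ≠ 6, so there is no saddle point; optimal play is mixed.
A is strictly dominated by C, so the row player never plays it.
On the remaining 2×2 (B, C vs Left, Right):
Let the row player play B with probability p. Expected payoff against Left: 4p + 6(1−p) = −2p + 6; against Right: 9p + 3(1−p) = 6p + 3.
Setting these equal: −2p + 6 = 6p + 3 ⇒ −8p = -3 ⇒ p = 3/8, and the value is (-2)·(3/8) + 6 = 21/4.
For the column player: with q = P(Left), equating B's and C's payoffs gives −5q + 9 = 3q + 3 ⇒ q = 3/4.

21/4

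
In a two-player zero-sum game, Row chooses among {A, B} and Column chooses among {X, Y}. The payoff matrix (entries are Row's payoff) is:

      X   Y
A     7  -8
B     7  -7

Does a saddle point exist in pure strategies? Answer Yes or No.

Row minima: A → -8, B → -7; maximin = -7.
Column maxima: X → 7, Y → -7; minimax = -7.
maximin = minimax = -7, so a saddle point exists.

Yes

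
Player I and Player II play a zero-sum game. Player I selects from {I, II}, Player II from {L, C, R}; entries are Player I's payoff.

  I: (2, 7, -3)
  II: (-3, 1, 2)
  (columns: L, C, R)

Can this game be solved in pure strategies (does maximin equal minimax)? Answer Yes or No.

Row minima: I → -3, II → -3; maximin = -3.
Column maxima: L → 2, C → 7, R → 2; minimax = 2.
-3 ≠ 2, so no pure-strategy equilibrium exists.

No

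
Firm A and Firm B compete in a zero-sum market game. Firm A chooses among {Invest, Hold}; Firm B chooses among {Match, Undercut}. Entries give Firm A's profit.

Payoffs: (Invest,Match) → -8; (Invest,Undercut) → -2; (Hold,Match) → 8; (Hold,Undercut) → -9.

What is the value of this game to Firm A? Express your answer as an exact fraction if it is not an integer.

Row minima: Invest → -8, Hold → -9; maximin = -8.
Column maxima: Match → 8, Undercut → -2; minimax = -2.
-8 ≠ -2, so there is no saddle point; optimal play is mixed.
Let Firm A play Invest with probability p. Expected payoff against Match: (-8)p + 8(1−p) = −16p + 8; against Undercut: (-2)p + (-9)(1−p) = 7p − 9.
Setting these equal: −16p + 8 = 7p − 9 ⇒ −23p = -17 ⇒ p = 17/23, and the value is (-16)·(17/23) + 8 = -88/23.
For Firm B: with q = P(Match), equating Invest's and Hold's payoffs gives −6q − 2 = 17q − 9 ⇒ q = 7/23.

-88/23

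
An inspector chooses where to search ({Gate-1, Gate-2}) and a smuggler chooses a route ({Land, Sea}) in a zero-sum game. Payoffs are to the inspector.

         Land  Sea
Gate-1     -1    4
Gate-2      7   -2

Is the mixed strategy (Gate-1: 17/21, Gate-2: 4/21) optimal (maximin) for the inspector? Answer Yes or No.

Against Land this mix gives (17/21)·(-1) + (4/21)·7 = 11/21.
Against Sea this mix gives (17/21)·4 + (4/21)·(-2) = 20/7.
The smuggler will play Land, holding the inspector to 11/21. Shifting weight toward the row that does better against Land would raise this floor (the equalizing mix achieves 13/7 against both Land and Sea), so the proposed strategy is not optimal.

No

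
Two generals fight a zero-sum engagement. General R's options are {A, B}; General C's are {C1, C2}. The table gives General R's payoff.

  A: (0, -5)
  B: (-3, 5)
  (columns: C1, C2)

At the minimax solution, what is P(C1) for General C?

Row minima: A → -5, B → -3; maximin = -3.
Column maxima: C1 → 0, C2 → 5; minimax = 0.
-3 ≠ 0, so there is no saddle point; optimal play is mixed.
Let General R play A with probability p. Expected payoff against C1: 0p + (-3)(1−p) = 3p − 3; against C2: (-5)p + 5(1−p) = −10p + 5.
Setting these equal: 3p − 3 = −10p + 5 ⇒ 13p = 8 ⇒ p = 8/13, and the value is (3)·(8/13) − 3 = -15/13.
For General C: with q = P(C1), equating A's and B's payoffs gives 5q − 5 = −8q + 5 ⇒ q = 10/13.

10/13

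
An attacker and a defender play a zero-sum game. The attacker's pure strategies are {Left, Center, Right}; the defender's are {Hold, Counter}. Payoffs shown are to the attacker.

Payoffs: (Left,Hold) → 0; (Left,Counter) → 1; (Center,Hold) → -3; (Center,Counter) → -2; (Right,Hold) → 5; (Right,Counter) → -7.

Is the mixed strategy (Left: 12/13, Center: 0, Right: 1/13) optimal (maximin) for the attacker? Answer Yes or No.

Yes

Against Hold this mix gives (12/13)·0 + (1/13)·5 = 5/13.
Against Counter this mix gives (12/13)·1 + (1/13)·(-7) = 5/13.
All of the defender's active replies (Hold, Counter) yield 5/13, and no column does worse for the attacker. The mix makes the defender indifferent and guarantees 5/13, so it is optimal.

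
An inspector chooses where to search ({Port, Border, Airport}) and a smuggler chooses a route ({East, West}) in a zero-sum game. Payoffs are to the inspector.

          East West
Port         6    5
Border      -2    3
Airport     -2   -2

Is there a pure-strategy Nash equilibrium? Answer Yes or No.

Row minima: Port → 5, Border → -2, Airport → -2; maximin = 5.
Column maxima: East → 6, West → 5; minimax = 5.
maximin = minimax = 5, so a saddle point exists.

Yes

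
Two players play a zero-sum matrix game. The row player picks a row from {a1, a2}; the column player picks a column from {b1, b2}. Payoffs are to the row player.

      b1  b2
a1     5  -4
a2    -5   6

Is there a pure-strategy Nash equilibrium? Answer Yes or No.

Row minima: a1 → -4, a2 → -5; maximin = -4.
Column maxima: b1 → 5, b2 → 6; minimax = 5.
-4 ≠ 5, so no pure-strategy equilibrium exists.

No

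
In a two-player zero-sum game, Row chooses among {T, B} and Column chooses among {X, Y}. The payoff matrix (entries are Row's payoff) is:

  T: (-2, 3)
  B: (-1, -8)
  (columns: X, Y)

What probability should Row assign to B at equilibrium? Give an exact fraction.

Row minima: T → -2, B → -8; maximin = -2.
Column maxima: X → -1, Y → 3; minimax = -1.
-2 ≠ -1, so there is no saddle point; optimal play is mixed.
Let Row play T with probability p. Expected payoff against X: (-2)p + (-1)(1−p) = −p − 1; against Y: 3p + (-8)(1−p) = 11p − 8.
Setting these equal: −p − 1 = 11p − 8 ⇒ −12p = -7 ⇒ p = 7/12, and the value is (-1)·(7/12) − 1 = -19/12.
For Column: with q = P(X), equating T's and B's payoffs gives −5q + 3 = 7q − 8 ⇒ q = 11/12.

5/12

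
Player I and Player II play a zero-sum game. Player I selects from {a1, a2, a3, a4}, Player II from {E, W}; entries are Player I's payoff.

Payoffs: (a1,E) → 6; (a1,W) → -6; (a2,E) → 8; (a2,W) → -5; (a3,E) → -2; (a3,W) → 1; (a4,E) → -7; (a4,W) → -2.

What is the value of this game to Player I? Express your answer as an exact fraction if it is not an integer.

Row minima: a1 → -6, a2 → -5, a3 → -2, a4 → -7; maximin = -2.
Column maxima: E → 8, W → 1; minimax = 1.
-2 ≠ 1, so there is no saddle point; optimal play is mixed.
a1 is strictly dominated by a2, so Player I never plays it.
a4 is strictly dominated by a3, so Player I never plays it.
On the remaining 2×2 (a2, a3 vs E, W):
Let Player I play a2 with probability p. Expected payoff against E: 8p + (-2)(1−p) = 10p − 2; against W: (-5)p + 1(1−p) = −6p + 1.
Setting these equal: 10p − 2 = −6p + 1 ⇒ 16p = 3 ⇒ p = 3/16, and the value is (10)·(3/16) − 2 = -1/8.
For Player II: with q = P(E), equating a2's and a3's payoffs gives 13q − 5 = −3q + 1 ⇒ q = 3/8.

-1/8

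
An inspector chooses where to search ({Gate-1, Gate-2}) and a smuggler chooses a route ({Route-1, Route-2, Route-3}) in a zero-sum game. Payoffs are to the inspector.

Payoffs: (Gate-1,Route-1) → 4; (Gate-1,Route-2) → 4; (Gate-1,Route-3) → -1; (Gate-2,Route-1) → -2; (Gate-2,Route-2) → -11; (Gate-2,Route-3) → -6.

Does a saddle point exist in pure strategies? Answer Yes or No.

Row minima: Gate-1 → -1, Gate-2 → -11; maximin = -1.
Column maxima: Route-1 → 4, Route-2 → 4, Route-3 → -1; minimax = -1.
maximin = minimax = -1, so a saddle point exists.

Yes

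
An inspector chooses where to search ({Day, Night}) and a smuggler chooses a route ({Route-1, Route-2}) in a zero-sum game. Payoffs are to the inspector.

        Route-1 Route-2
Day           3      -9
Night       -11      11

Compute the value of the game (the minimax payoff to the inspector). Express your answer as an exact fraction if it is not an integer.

-33/17

Row minima: Day → -9, Night → -11; maximin = -9.
Column maxima: Route-1 → 3, Route-2 → 11; minimax = 3.
-9 ≠ 3, so there is no saddle point; optimal play is mixed.
Let the inspector play Day with probability p. Expected payoff against Route-1: 3p + (-11)(1−p) = 14p − 11; against Route-2: (-9)p + 11(1−p) = −20p + 11.
Setting these equal: 14p − 11 = −20p + 11 ⇒ 34p = 22 ⇒ p = 11/17, and the value is (14)·(11/17) − 11 = -33/17.
For the smuggler: with q = P(Route-1), equating Day's and Night's payoffs gives 12q − 9 = −22q + 11 ⇒ q = 10/17.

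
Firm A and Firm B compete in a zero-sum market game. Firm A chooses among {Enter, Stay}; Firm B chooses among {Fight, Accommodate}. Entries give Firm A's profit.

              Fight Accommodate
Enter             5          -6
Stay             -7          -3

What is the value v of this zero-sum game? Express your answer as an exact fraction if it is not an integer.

Row minima: Enter → -6, Stay → -7; maximin = -6.
Column maxima: Fight → 5, Accommodate → -3; minimax = -3.
-6 ≠ -3, so there is no saddle point; optimal play is mixed.
Let Firm A play Enter with probability p. Expected payoff against Fight: 5p + (-7)(1−p) = 12p − 7; against Accommodate: (-6)p + (-3)(1−p) = −3p − 3.
Setting these equal: 12p − 7 = −3p − 3 ⇒ 15p = 4 ⇒ p = 4/15, and the value is (12)·(4/15) − 7 = -19/5.
For Firm B: with q = P(Fight), equating Enter's and Stay's payoffs gives 11q − 6 = −4q − 3 ⇒ q = 1/5.

-19/5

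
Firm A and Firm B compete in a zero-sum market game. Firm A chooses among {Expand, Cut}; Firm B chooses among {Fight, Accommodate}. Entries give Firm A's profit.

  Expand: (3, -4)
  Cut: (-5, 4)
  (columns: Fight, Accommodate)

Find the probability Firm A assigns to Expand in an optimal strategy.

9/16

Row minima: Expand → -4, Cut → -5; maximin = -4.
Column maxima: Fight → 3, Accommodate → 4; minimax = 3.
-4 ≠ 3, so there is no saddle point; optimal play is mixed.
Let Firm A play Expand with probability p. Expected payoff against Fight: 3p + (-5)(1−p) = 8p − 5; against Accommodate: (-4)p + 4(1−p) = −8p + 4.
Setting these equal: 8p − 5 = −8p + 4 ⇒ 16p = 9 ⇒ p = 9/16, and the value is (8)·(9/16) − 5 = -1/2.
For Firm B: with q = P(Fight), equating Expand's and Cut's payoffs gives 7q − 4 = −9q + 4 ⇒ q = 1/2.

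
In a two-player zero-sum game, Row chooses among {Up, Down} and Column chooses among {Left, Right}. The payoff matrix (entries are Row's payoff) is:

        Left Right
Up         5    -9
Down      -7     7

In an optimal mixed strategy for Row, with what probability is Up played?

Row minima: Up → -9, Down → -7; maximin = -7.
Column maxima: Left → 5, Right → 7; minimax = 5.
-7 ≠ 5, so there is no saddle point; optimal play is mixed.
Let Row play Up with probability p. Expected payoff against Left: 5p + (-7)(1−p) = 12p − 7; against Right: (-9)p + 7(1−p) = −16p + 7.
Setting these equal: 12p − 7 = −16p + 7 ⇒ 28p = 14 ⇒ p = 1/2, and the value is (12)·(1/2) − 7 = -1.
For Column: with q = P(Left), equating Up's and Down's payoffs gives 14q − 9 = −14q + 7 ⇒ q = 4/7.

1/2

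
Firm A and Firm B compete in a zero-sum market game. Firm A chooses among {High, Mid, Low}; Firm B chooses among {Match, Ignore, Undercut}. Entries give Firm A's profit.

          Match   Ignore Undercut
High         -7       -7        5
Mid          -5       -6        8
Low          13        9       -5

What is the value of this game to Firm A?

3/2

Row minima: High → -7, Mid → -6, Low → -5; maximin = -5.
Column maxima: Match → 13, Ignore → 9, Undercut → 8; minimax = 8.
-5 ≠ 8, so there is no saddle point; optimal play is mixed.
High is strictly dominated by Mid, so Firm A never plays it.
With High eliminated, Match is strictly dominated by Ignore (it gives Firm A strictly more in every remaining row), so Firm B never plays it.
On the remaining 2×2 (Mid, Low vs Ignore, Undercut):
Let Firm A play Mid with probability p. Expected payoff against Ignore: (-6)p + 9(1−p) = −15p + 9; against Undercut: 8p + (-5)(1−p) = 13p − 5.
Setting these equal: −15p + 9 = 13p − 5 ⇒ −28p = -14 ⇒ p = 1/2, and the value is (-15)·(1/2) + 9 = 3/2.
For Firm B: with q = P(Ignore), equating Mid's and Low's payoffs gives −14q + 8 = 14q − 5 ⇒ q = 13/28.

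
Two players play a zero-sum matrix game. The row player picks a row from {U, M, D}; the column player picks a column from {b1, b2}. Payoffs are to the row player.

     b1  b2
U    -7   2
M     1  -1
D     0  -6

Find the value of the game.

-5/11

Row minima: U → -7, M → -1, D → -6; maximin = -1.
Column maxima: b1 → 1, b2 → 2; minimax = 1.
-1 ≠ 1, so there is no saddle point; optimal play is mixed.
D is strictly dominated by M, so the row player never plays it.
On the remaining 2×2 (U, M vs b1, b2):
Let the row player play U with probability p. Expected payoff against b1: (-7)p + 1(1−p) = −8p + 1; against b2: 2p + (-1)(1−p) = 3p − 1.
Setting these equal: −8p + 1 = 3p − 1 ⇒ −11p = -2 ⇒ p = 2/11, and the value is (-8)·(2/11) + 1 = -5/11.
For the column player: with q = P(b1), equating U's and M's payoffs gives −9q + 2 = 2q − 1 ⇒ q = 3/11.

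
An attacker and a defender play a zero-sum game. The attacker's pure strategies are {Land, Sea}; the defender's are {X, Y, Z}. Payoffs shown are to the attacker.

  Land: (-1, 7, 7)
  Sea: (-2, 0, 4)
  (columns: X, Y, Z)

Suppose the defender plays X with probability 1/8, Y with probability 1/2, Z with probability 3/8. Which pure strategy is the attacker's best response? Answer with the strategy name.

Land

Expected payoff of Land: (1/8)·(-1) + (1/2)·7 + (3/8)·7 = 6.
Expected payoff of Sea: (1/8)·(-2) + (1/2)·0 + (3/8)·4 = 5/4.
The largest is 6, so the attacker's best response is Land.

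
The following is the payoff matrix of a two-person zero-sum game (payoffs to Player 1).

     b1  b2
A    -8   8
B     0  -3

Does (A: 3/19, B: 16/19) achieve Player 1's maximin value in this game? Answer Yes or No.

Yes

Against b1 this mix gives (3/19)·(-8) + (16/19)·0 = -24/19.
Against b2 this mix gives (3/19)·8 + (16/19)·(-3) = -24/19.
All of Player 2's active replies (b1, b2) yield -24/19, and no column does worse for Player 1. The mix makes Player 2 indifferent and guarantees -24/19, so it is optimal.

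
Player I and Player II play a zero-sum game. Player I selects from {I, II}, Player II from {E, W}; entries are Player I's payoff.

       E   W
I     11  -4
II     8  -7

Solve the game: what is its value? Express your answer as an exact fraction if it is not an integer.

-4

Row minima: I → -4, II → -7; maximin = -4.
Column maxima: E → 11, W → -4; minimax = -4.
Since maximin = minimax = -4, there is a saddle point and the value is -4.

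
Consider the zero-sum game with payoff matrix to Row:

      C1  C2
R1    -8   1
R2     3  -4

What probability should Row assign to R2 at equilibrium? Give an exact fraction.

Row minima: R1 → -8, R2 → -4; maximin = -4.
Column maxima: C1 → 3, C2 → 1; minimax = 1.
-4 ≠ 1, so there is no saddle point; optimal play is mixed.
Let Row play R1 with probability p. Expected payoff against C1: (-8)p + 3(1−p) = −11p + 3; against C2: 1p + (-4)(1−p) = 5p − 4.
Setting these equal: −11p + 3 = 5p − 4 ⇒ −16p = -7 ⇒ p = 7/16, and the value is (-11)·(7/16) + 3 = -29/16.
For Column: with q = P(C1), equating R1's and R2's payoffs gives −9q + 1 = 7q − 4 ⇒ q = 5/16.

9/16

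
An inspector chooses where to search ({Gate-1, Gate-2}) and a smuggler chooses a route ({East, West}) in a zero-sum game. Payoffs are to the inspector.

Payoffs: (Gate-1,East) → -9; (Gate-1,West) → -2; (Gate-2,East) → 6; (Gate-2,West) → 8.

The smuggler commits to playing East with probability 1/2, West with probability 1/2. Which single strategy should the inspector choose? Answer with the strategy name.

Gate-2

Expected payoff of Gate-1: (1/2)·(-9) + (1/2)·(-2) = -11/2.
Expected payoff of Gate-2: (1/2)·6 + (1/2)·8 = 7.
The largest is 7, so the inspector's best response is Gate-2.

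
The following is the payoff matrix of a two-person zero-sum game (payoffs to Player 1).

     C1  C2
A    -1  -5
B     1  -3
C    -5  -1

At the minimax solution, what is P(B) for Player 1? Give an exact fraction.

1/2

Row minima: A → -5, B → -3, C → -5; maximin = -3.
Column maxima: C1 → 1, C2 → -1; minimax = -1.
-3 ≠ -1, so there is no saddle point; optimal play is mixed.
A is strictly dominated by B, so Player 1 never plays it.
On the remaining 2×2 (B, C vs C1, C2):
Let Player 1 play B with probability p. Expected payoff against C1: 1p + (-5)(1−p) = 6p − 5; against C2: (-3)p + (-1)(1−p) = −2p − 1.
Setting these equal: 6p − 5 = −2p − 1 ⇒ 8p = 4 ⇒ p = 1/2, and the value is (6)·(1/2) − 5 = -2.
For Player 2: with q = P(C1), equating B's and C's payoffs gives 4q − 3 = −4q − 1 ⇒ q = 1/4.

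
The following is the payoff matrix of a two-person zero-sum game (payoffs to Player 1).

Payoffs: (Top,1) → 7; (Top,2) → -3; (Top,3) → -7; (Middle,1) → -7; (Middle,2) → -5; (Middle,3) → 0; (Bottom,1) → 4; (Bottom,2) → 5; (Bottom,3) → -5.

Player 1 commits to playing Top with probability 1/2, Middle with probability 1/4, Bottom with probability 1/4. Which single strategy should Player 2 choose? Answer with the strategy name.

3

If Player 2 plays 1, Player 1's expected payoff is (1/2)·7 + (1/4)·(-7) + (1/4)·4 = 11/4.
If Player 2 plays 2, Player 1's expected payoff is (1/2)·(-3) + (1/4)·(-5) + (1/4)·5 = -3/2.
If Player 2 plays 3, Player 1's expected payoff is (1/2)·(-7) + (1/4)·0 + (1/4)·(-5) = -19/4.
Player 2 minimizes Player 1's payoff; the smallest is -19/4, so the best response is 3.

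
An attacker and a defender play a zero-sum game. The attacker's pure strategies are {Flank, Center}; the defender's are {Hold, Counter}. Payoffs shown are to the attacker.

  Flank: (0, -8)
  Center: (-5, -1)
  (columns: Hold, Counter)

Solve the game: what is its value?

Row minima: Flank → -8, Center → -5; maximin = -5.
Column maxima: Hold → 0, Counter → -1; minimax = -1.
-5 ≠ -1, so there is no saddle point; optimal play is mixed.
Let the attacker play Flank with probability p. Expected payoff against Hold: 0p + (-5)(1−p) = 5p − 5; against Counter: (-8)p + (-1)(1−p) = −7p − 1.
Setting these equal: 5p − 5 = −7p − 1 ⇒ 12p = 4 ⇒ p = 1/3, and the value is (5)·(1/3) − 5 = -10/3.
For the defender: with q = P(Hold), equating Flank's and Center's payoffs gives 8q − 8 = −4q − 1 ⇒ q = 7/12.

-10/3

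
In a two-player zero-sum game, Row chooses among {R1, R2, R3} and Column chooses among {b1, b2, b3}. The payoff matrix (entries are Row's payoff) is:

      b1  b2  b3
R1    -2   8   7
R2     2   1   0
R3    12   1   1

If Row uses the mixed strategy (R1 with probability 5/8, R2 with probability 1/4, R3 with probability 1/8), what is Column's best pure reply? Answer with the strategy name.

b1

If Column plays b1, Row's expected payoff is (5/8)·(-2) + (1/4)·2 + (1/8)·12 = 3/4.
If Column plays b2, Row's expected payoff is (5/8)·8 + (1/4)·1 + (1/8)·1 = 43/8.
If Column plays b3, Row's expected payoff is (5/8)·7 + (1/4)·0 + (1/8)·1 = 9/2.
Column minimizes Row's payoff; the smallest is 3/4, so the best response is b1.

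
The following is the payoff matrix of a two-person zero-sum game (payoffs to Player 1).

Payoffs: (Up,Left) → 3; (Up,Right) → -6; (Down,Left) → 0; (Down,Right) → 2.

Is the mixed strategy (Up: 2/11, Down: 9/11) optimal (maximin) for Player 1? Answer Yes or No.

Against Left this mix gives (2/11)·3 + (9/11)·0 = 6/11.
Against Right this mix gives (2/11)·(-6) + (9/11)·2 = 6/11.
All of Player 2's active replies (Left, Right) yield 6/11, and no column does worse for Player 1. The mix makes Player 2 indifferent and guarantees 6/11, so it is optimal.

Yes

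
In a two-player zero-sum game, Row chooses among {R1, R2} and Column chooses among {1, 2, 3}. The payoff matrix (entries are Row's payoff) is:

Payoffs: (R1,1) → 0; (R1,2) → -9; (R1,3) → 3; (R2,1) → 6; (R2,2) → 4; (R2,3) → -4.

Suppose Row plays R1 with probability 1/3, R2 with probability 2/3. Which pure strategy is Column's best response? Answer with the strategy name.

3

If Column plays 1, Row's expected payoff is (1/3)·0 + (2/3)·6 = 4.
If Column plays 2, Row's expected payoff is (1/3)·(-9) + (2/3)·4 = -1/3.
If Column plays 3, Row's expected payoff is (1/3)·3 + (2/3)·(-4) = -5/3.
Column minimizes Row's payoff; the smallest is -5/3, so the best response is 3.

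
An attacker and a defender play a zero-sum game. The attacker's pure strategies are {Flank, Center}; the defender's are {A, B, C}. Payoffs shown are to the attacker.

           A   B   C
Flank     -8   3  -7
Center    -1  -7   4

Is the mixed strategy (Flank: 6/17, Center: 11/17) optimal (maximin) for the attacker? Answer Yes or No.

Yes

Against A this mix gives (6/17)·(-8) + (11/17)·(-1) = -59/17.
Against B this mix gives (6/17)·3 + (11/17)·(-7) = -59/17.
Against C this mix gives (6/17)·(-7) + (11/17)·4 = 2/17.
All of the defender's active replies (A, B) yield -59/17, and no column does worse for the attacker. The mix makes the defender indifferent and guarantees -59/17, so it is optimal.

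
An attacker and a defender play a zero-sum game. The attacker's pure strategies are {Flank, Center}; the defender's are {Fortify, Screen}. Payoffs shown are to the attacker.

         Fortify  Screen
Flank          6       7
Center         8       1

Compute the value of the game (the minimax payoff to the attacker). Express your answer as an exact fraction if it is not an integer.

Row minima: Flank → 6, Center → 1; maximin = 6.
Column maxima: Fortify → 8, Screen → 7; minimax = 7.
6 ≠ 7, so there is no saddle point; optimal play is mixed.
Let the attacker play Flank with probability p. Expected payoff against Fortify: 6p + 8(1−p) = −2p + 8; against Screen: 7p + 1(1−p) = 6p + 1.
Setting these equal: −2p + 8 = 6p + 1 ⇒ −8p = -7 ⇒ p = 7/8, and the value is (-2)·(7/8) + 8 = 25/4.
For the defender: with q = P(Fortify), equating Flank's and Center's payoffs gives −q + 7 = 7q + 1 ⇒ q = 3/4.

25/4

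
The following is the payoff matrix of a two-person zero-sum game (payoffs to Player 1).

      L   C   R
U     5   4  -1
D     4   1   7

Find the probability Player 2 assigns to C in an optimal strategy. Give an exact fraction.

Row minima: U → -1, D → 1; maximin = 1.
Column maxima: L → 5, C → 4, R → 7; minimax = 4.
1 ≠ 4, so there is no saddle point; optimal play is mixed.
L is strictly dominated by C (it gives Player 1 strictly more in every row), so Player 2 never plays it.
On the remaining 2×2 (U, D vs C, R):
Let Player 1 play U with probability p. Expected payoff against C: 4p + 1(1−p) = 3p + 1; against R: (-1)p + 7(1−p) = −8p + 7.
Setting these equal: 3p + 1 = −8p + 7 ⇒ 11p = 6 ⇒ p = 6/11, and the value is (3)·(6/11) + 1 = 29/11.
For Player 2: with q = P(C), equating U's and D's payoffs gives 5q − 1 = −6q + 7 ⇒ q = 8/11.

8/11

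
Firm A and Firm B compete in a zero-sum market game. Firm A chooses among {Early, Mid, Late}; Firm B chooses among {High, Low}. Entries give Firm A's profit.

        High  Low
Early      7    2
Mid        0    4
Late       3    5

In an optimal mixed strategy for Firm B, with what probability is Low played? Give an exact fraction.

4/7

Row minima: Early → 2, Mid → 0, Late → 3; maximin = 3.
Column maxima: High → 7, Low → 5; minimax = 5.
3 ≠ 5, so there is no saddle point; optimal play is mixed.
Mid is strictly dominated by Late, so Firm A never plays it.
On the remaining 2×2 (Early, Late vs High, Low):
Let Firm A play Early with probability p. Expected payoff against High: 7p + 3(1−p) = 4p + 3; against Low: 2p + 5(1−p) = −3p + 5.
Setting these equal: 4p + 3 = −3p + 5 ⇒ 7p = 2 ⇒ p = 2/7, and the value is (4)·(2/7) + 3 = 29/7.
For Firm B: with q = P(High), equating Early's and Late's payoffs gives 5q + 2 = −2q + 5 ⇒ q = 3/7.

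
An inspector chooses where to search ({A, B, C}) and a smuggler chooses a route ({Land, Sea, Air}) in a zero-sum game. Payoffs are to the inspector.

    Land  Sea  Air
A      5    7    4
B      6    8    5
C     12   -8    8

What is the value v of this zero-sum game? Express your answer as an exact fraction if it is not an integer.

Row minima: A → 4, B → 5, C → -8; maximin = 5.
Column maxima: Land → 12, Sea → 8, Air → 8; minimax = 8.
5 ≠ 8, so there is no saddle point; optimal play is mixed.
A is strictly dominated by B, so the inspector never plays it.
Land is strictly dominated by Air (it gives the inspector strictly more in every row), so the smuggler never plays it.
On the remaining 2×2 (B, C vs Sea, Air):
Let the inspector play B with probability p. Expected payoff against Sea: 8p + (-8)(1−p) = 16p − 8; against Air: 5p + 8(1−p) = −3p + 8.
Setting these equal: 16p − 8 = −3p + 8 ⇒ 19p = 16 ⇒ p = 16/19, and the value is (16)·(16/19) − 8 = 104/19.
For the smuggler: with q = P(Sea), equating B's and C's payoffs gives 3q + 5 = −16q + 8 ⇒ q = 3/19.

104/19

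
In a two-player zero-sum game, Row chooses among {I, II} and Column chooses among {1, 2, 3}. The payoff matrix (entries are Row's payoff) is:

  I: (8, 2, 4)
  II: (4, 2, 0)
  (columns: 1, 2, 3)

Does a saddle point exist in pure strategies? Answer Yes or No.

Yes

Row minima: I → 2, II → 0; maximin = 2.
Column maxima: 1 → 8, 2 → 2, 3 → 4; minimax = 2.
maximin = minimax = 2, so a saddle point exists.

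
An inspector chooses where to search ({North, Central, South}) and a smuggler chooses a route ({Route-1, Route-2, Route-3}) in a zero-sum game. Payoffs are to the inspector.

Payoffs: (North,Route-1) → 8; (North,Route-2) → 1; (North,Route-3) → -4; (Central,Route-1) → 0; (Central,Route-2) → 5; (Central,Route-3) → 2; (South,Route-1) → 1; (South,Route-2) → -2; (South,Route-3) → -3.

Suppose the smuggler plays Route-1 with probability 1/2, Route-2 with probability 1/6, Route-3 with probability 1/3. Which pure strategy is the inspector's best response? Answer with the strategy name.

North

Expected payoff of North: (1/2)·8 + (1/6)·1 + (1/3)·(-4) = 17/6.
Expected payoff of Central: (1/2)·0 + (1/6)·5 + (1/3)·2 = 3/2.
Expected payoff of South: (1/2)·1 + (1/6)·(-2) + (1/3)·(-3) = -5/6.
The largest is 17/6, so the inspector's best response is North.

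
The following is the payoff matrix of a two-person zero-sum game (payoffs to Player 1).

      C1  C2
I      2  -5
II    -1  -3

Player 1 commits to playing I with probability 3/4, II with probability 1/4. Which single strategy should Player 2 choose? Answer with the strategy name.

If Player 2 plays C1, Player 1's expected payoff is (3/4)·2 + (1/4)·(-1) = 5/4.
If Player 2 plays C2, Player 1's expected payoff is (3/4)·(-5) + (1/4)·(-3) = -9/2.
Player 2 minimizes Player 1's payoff; the smallest is -9/2, so the best response is C2.

C2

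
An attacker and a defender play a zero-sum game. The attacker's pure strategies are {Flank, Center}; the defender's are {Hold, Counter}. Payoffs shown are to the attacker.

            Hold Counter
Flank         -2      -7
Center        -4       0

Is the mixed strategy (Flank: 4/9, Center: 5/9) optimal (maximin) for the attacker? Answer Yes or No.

Yes

Against Hold this mix gives (4/9)·(-2) + (5/9)·(-4) = -28/9.
Against Counter this mix gives (4/9)·(-7) + (5/9)·0 = -28/9.
All of the defender's active replies (Hold, Counter) yield -28/9, and no column does worse for the attacker. The mix makes the defender indifferent and guarantees -28/9, so it is optimal.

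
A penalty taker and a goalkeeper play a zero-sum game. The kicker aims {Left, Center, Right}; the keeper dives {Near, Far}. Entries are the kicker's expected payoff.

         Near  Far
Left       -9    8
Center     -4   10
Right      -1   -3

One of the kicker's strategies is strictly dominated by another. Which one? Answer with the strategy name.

Center gives a strictly higher payoff than Left against every column: -4 > -9, 10 > 8.
So Left is strictly dominated and the kicker never plays it.

Left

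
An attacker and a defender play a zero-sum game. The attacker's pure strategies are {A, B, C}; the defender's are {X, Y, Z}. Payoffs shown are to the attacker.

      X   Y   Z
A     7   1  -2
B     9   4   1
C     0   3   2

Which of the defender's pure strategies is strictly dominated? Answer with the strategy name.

Z holds the attacker's payoff strictly below Y in every row: -2 < 1, 1 < 4, 2 < 3.
So Y is strictly dominated for the defender.

Y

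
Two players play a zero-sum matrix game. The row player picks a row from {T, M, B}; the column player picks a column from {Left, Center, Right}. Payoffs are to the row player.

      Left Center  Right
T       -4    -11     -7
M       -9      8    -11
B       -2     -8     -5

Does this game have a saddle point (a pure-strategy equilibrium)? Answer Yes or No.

Row minima: T → -11, M → -11, B → -8; maximin = -8.
Column maxima: Left → -2, Center → 8, Right → -5; minimax = -5.
-8 ≠ -5, so no pure-strategy equilibrium exists.

No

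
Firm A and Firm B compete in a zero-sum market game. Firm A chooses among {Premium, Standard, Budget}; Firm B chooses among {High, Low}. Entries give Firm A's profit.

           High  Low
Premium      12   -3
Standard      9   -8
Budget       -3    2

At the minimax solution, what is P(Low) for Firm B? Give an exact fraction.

3/4

Row minima: Premium → -3, Standard → -8, Budget → -3; maximin = -3.
Column maxima: High → 12, Low → 2; minimax = 2.
-3 ≠ 2, so there is no saddle point; optimal play is mixed.
Standard is strictly dominated by Premium, so Firm A never plays it.
On the remaining 2×2 (Premium, Budget vs High, Low):
Let Firm A play Premium with probability p. Expected payoff against High: 12p + (-3)(1−p) = 15p − 3; against Low: (-3)p + 2(1−p) = −5p + 2.
Setting these equal: 15p − 3 = −5p + 2 ⇒ 20p = 5 ⇒ p = 1/4, and the value is (15)·(1/4) − 3 = 3/4.
For Firm B: with q = P(High), equating Premium's and Budget's payoffs gives 15q − 3 = −5q + 2 ⇒ q = 1/4.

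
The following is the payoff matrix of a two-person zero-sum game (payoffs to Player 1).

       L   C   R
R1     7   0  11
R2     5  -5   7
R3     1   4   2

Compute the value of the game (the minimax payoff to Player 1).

Row minima: R1 → 0, R2 → -5, R3 → 1; maximin = 1.
Column maxima: L → 7, C → 4, R → 11; minimax = 4.
1 ≠ 4, so there is no saddle point; optimal play is mixed.
R2 is strictly dominated by R1, so Player 1 never plays it.
R is strictly dominated by L (it gives Player 1 strictly more in every row), so Player 2 never plays it.
On the remaining 2×2 (R1, R3 vs L, C):
Let Player 1 play R1 with probability p. Expected payoff against L: 7p + 1(1−p) = 6p + 1; against C: 0p + 4(1−p) = −4p + 4.
Setting these equal: 6p + 1 = −4p + 4 ⇒ 10p = 3 ⇒ p = 3/10, and the value is (6)·(3/10) + 1 = 14/5.
For Player 2: with q = P(L), equating R1's and R3's payoffs gives 7q = −3q + 4 ⇒ q = 2/5.

14/5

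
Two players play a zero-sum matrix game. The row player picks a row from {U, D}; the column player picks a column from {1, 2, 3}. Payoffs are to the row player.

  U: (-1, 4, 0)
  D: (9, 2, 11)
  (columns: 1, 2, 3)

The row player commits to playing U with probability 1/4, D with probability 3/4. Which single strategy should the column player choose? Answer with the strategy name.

2

If the column player plays 1, the row player's expected payoff is (1/4)·(-1) + (3/4)·9 = 13/2.
If the column player plays 2, the row player's expected payoff is (1/4)·4 + (3/4)·2 = 5/2.
If the column player plays 3, the row player's expected payoff is (1/4)·0 + (3/4)·11 = 33/4.
The column player minimizes the row player's payoff; the smallest is 5/2, so the best response is 2.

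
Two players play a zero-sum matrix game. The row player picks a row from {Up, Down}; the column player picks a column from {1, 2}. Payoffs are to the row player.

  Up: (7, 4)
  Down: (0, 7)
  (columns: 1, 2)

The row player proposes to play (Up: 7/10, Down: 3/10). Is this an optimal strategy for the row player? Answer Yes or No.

Against 1 this mix gives (7/10)·7 + (3/10)·0 = 49/10.
Against 2 this mix gives (7/10)·4 + (3/10)·7 = 49/10.
All of the column player's active replies (1, 2) yield 49/10, and no column does worse for the row player. The mix makes the column player indifferent and guarantees 49/10, so it is optimal.

Yes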